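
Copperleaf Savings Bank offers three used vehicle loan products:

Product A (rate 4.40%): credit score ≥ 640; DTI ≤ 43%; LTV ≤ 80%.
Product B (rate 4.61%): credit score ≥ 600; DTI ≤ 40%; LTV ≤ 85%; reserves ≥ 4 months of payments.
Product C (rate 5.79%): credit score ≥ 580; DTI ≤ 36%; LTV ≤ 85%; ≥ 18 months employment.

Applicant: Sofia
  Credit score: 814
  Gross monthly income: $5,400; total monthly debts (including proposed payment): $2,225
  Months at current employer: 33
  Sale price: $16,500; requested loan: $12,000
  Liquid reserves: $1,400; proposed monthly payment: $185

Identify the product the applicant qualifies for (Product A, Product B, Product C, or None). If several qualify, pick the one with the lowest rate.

Product A

DTI = 2,225/5,400 = 41.2%.
LTV = 12,000/16,500 = 72.7%.
Reserves = 1,400/185 = 7.6 months.
Product A: score 814 ≥ 640; DTI 41.2% ≤ 43%; LTV 72.7% ≤ 80% → qualifies.
Product B: score 814 ≥ 600; DTI 41.2% > 40%; LTV 72.7% ≤ 85%; reserves 7.6 ≥ 4 mo → does not qualify.
Product C: score 814 ≥ 580; DTI 41.2% > 36%; LTV 72.7% ≤ 85%; employment 33 ≥ 18 mo → does not qualify.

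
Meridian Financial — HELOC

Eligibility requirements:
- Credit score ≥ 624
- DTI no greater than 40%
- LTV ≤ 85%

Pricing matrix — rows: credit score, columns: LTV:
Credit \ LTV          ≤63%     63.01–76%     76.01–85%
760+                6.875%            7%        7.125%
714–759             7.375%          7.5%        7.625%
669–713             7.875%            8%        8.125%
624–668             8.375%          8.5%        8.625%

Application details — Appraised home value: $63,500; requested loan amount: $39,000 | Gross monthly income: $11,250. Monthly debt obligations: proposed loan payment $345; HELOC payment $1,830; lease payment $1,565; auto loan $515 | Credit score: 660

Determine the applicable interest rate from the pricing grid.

Credit score 660 ≥ 624; Total monthly debts = (345 + 1,830 + 1,565 + 515) = 4,255. DTI: 4,255 ÷ 11,250 = 37.8%, within the 40% cap
LTV = 39,000/63,500 = 61.4% ≤ 85%
Row: 660 falls in 624–668. Column: 61.4% falls in ≤63%. Rate = 8.375%.

8.375%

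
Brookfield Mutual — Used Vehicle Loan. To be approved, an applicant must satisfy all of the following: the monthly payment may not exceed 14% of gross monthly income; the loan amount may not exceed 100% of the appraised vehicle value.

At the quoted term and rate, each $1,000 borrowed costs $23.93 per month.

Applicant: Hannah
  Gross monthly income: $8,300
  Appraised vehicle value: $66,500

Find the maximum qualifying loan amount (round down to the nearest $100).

$48,500

Payment cap: 14% × $8,300 = $1,162/month.
At $23.93 per $1,000, that supports 1,162/23.93 × 1,000 ≈ $48,558 → $48,500.
LTV cap: 100% × $66,500 = $66,500 → $66,500.
Binding constraint: payment-to-income.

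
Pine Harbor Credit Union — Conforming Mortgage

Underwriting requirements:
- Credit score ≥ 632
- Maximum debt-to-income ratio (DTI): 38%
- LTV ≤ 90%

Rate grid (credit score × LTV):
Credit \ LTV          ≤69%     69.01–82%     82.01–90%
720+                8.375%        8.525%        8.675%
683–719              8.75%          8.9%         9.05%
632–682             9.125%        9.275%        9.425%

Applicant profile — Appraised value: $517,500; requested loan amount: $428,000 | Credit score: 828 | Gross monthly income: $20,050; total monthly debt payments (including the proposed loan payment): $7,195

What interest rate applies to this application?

Credit score 828 ≥ 632; DTI: 7,195 ÷ 20,050 = 35.9%, within the 38% cap
Loan-to-value = 428,000/517,500 = 82.7% — pass (90% max)
Score 828 is in the 720+ band; LTV 82.7% is in the 82.01–90% band → 8.675%.

8.675%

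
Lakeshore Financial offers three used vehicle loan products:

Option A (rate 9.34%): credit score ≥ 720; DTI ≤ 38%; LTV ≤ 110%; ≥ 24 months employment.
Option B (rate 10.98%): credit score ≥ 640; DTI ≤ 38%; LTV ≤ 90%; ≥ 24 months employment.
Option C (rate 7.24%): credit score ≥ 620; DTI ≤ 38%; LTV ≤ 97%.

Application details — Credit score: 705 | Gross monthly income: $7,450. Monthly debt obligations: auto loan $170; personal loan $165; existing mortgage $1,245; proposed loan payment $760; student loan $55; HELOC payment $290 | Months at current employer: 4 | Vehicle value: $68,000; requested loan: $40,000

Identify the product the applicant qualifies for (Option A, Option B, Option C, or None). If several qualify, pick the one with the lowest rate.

Total debts = (170 + 165 + 1,245 + 760 + 55 + 290) = 2,685; DTI = 2,685/7,450 = 36%.
LTV = 40,000/68,000 = 58.8%.
Option A: score 705 < 720; DTI 36% ≤ 38%; LTV 58.8% ≤ 110%; employment 4 < 24 mo → does not qualify.
Option B: score 705 ≥ 640; DTI 36% ≤ 38%; LTV 58.8% ≤ 90%; employment 4 < 24 mo → does not qualify.
Option C: score 705 ≥ 620; DTI 36% ≤ 38%; LTV 58.8% ≤ 97% → qualifies.

Option C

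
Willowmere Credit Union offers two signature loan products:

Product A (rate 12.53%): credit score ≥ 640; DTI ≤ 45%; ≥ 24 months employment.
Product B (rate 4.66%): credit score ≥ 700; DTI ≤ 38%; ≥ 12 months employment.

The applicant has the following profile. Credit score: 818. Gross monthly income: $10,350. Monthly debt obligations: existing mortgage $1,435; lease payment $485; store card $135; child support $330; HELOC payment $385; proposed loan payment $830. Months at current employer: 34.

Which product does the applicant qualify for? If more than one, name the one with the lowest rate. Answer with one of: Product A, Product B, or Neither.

Product B

Total debts = (1,435 + 485 + 135 + 330 + 385 + 830) = 3,600; DTI = 3,600/10,350 = 34.8%.
Product A: score 818 ≥ 640; DTI 34.8% ≤ 45%; employment 34 ≥ 24 mo → qualifies.
Product B: score 818 ≥ 700; DTI 34.8% ≤ 38%; employment 34 ≥ 12 mo → qualifies.
Qualifying: Product A, Product B. Lowest rate is 4.66% → Product B.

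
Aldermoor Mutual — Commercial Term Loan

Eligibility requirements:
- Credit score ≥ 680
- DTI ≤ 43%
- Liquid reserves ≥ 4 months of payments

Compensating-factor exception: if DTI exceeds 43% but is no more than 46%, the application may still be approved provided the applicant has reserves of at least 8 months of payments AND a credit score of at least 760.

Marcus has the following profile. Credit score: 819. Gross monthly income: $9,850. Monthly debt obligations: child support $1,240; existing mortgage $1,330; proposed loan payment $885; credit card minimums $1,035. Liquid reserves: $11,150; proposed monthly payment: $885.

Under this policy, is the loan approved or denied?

Credit score 819 ≥ 680 (meets base)
Total debts = (1,240 + 1,330 + 885 + 1,035) = 4,490. DTI: 4,490 ÷ 9,850 = 45.6%, over the 43% base limit.
Liquid reserves cover 11,150/885 = 12.6 months — ≥ 4 required
DTI 45.6% is within the 43%–46% exception band; checking compensating factors.
Override check — reserves: 12.6 mo (ok); score: 819 (ok).
Both override conditions satisfied; DTI exception granted.

Approved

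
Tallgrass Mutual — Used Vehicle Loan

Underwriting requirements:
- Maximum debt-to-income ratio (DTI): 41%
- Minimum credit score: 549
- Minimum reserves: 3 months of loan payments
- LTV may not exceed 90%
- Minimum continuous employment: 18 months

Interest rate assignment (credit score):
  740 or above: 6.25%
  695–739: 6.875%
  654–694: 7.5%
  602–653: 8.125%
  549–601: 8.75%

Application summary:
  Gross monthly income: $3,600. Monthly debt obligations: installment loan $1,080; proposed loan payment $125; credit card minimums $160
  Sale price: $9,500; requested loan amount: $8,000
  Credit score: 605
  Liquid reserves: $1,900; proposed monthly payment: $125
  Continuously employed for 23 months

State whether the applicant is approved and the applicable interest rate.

Approved at 8.125%

Credit score 605 ≥ 549 (meets minimum)
Reserves = 1,900/125 = 15.2 months ≥ 3
Employment 23 ≥ 18 months
Total monthly debts = (1,080 + 125 + 160) = 1,365. DTI: 1,365 ÷ 3,600 = 37.9%, within the 41% cap
LTV: 8,000 ÷ 9,500 = 84.2%, within 90% cap
All requirements met. Score 605 falls in the 602–653 tier → 8.125%.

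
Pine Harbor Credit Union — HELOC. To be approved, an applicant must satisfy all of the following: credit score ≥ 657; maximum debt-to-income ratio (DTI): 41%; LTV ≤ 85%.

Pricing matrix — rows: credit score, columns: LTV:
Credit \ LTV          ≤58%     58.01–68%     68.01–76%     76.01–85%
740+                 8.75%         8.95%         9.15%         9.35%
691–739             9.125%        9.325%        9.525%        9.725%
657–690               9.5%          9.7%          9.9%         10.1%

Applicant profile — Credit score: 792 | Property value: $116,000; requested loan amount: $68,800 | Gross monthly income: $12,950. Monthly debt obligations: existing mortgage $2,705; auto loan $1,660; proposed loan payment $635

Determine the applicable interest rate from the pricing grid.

8.95%

Credit score 792 ≥ 657; Total monthly debts = (2,705 + 1,660 + 635) = 5,000. DTI = 5,000/12,950 = 38.6% ≤ 41%
Loan-to-value = 68,800/116,000 = 59.3% — pass (85% max)
Row: 792 falls in 740+. Column: 59.3% falls in 58.01–68%. Rate = 8.95%.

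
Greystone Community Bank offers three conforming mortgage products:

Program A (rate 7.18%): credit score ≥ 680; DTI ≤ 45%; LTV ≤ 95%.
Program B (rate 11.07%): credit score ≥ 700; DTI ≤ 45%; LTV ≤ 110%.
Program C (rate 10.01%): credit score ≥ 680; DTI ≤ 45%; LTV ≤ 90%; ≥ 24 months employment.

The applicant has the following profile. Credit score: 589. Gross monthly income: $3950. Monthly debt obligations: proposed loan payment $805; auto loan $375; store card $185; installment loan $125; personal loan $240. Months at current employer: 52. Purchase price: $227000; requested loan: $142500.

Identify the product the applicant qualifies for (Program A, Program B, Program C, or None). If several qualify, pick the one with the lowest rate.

Total debts = (805 + 375 + 185 + 125 + 240) = 1,730; DTI = 1,730/3,950 = 43.8%.
LTV = 142,500/227,000 = 62.8%.
Program A: score 589 < 680; DTI 43.8% ≤ 45%; LTV 62.8% ≤ 95% → does not qualify.
Program B: score 589 < 700; DTI 43.8% ≤ 45%; LTV 62.8% ≤ 110% → does not qualify.
Program C: score 589 < 680; DTI 43.8% ≤ 45%; LTV 62.8% ≤ 90%; employment 52 ≥ 24 mo → does not qualify.

None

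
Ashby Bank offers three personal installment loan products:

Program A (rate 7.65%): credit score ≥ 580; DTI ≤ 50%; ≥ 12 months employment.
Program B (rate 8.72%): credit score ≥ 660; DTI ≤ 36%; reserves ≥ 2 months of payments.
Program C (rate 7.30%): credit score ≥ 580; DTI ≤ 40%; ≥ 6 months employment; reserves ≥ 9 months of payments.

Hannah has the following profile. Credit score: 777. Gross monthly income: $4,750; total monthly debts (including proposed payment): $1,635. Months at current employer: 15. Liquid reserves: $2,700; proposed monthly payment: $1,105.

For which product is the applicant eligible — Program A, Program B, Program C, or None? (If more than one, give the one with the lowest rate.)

DTI = 1,635/4,750 = 34.4%.
Reserves = 2,700/1,105 = 2.4 months.
Program A: score 777 ≥ 580; DTI 34.4% ≤ 50%; employment 15 ≥ 12 mo → qualifies.
Program B: score 777 ≥ 660; DTI 34.4% ≤ 36%; reserves 2.4 ≥ 2 mo → qualifies.
Program C: score 777 ≥ 580; DTI 34.4% ≤ 40%; employment 15 ≥ 6 mo; reserves 2.4 < 9 mo → does not qualify.
Qualifying: Program A, Program B. Lowest rate is 7.65% → Program A.

Program A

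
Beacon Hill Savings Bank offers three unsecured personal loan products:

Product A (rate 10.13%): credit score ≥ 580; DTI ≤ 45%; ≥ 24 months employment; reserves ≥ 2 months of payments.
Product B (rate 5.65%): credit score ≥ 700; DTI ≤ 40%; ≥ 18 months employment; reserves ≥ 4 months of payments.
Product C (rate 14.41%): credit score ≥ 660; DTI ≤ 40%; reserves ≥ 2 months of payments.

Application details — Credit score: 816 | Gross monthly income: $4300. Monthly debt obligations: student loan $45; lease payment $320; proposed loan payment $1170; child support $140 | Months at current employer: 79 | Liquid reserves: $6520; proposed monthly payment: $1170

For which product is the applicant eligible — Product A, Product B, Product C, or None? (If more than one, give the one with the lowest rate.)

Product B

Total debts = (45 + 320 + 1,170 + 140) = 1,675; DTI = 1,675/4,300 = 39%.
Reserves = 6,520/1,170 = 5.6 months.
Product A: score 816 ≥ 580; DTI 39% ≤ 45%; employment 79 ≥ 24 mo; reserves 5.6 ≥ 2 mo → qualifies.
Product B: score 816 ≥ 700; DTI 39% ≤ 40%; employment 79 ≥ 18 mo; reserves 5.6 ≥ 4 mo → qualifies.
Product C: score 816 ≥ 660; DTI 39% ≤ 40%; reserves 5.6 ≥ 2 mo → qualifies.
Qualifying: Product A, Product B, Product C. Lowest rate is 5.65% → Product B.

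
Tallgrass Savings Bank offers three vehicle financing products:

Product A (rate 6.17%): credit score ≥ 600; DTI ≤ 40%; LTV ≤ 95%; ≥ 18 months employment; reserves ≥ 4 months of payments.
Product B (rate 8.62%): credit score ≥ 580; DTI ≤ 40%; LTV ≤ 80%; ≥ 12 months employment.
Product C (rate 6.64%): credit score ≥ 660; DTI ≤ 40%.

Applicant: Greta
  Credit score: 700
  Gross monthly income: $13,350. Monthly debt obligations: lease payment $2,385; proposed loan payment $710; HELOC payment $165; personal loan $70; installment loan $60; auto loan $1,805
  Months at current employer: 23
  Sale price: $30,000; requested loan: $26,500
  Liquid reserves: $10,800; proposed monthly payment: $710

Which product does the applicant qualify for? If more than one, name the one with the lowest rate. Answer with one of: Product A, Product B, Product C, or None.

Total debts = (2,385 + 710 + 165 + 70 + 60 + 1,805) = 5,195; DTI = 5,195/13,350 = 38.9%.
LTV = 26,500/30,000 = 88.3%.
Reserves = 10,800/710 = 15.2 months.
Product A: score 700 ≥ 600; DTI 38.9% ≤ 40%; LTV 88.3% ≤ 95%; employment 23 ≥ 18 mo; reserves 15.2 ≥ 4 mo → qualifies.
Product B: score 700 ≥ 580; DTI 38.9% ≤ 40%; LTV 88.3% > 80%; employment 23 ≥ 12 mo → does not qualify.
Product C: score 700 ≥ 660; DTI 38.9% ≤ 40% → qualifies.
Qualifying: Product A, Product C. Lowest rate is 6.17% → Product A.

Product A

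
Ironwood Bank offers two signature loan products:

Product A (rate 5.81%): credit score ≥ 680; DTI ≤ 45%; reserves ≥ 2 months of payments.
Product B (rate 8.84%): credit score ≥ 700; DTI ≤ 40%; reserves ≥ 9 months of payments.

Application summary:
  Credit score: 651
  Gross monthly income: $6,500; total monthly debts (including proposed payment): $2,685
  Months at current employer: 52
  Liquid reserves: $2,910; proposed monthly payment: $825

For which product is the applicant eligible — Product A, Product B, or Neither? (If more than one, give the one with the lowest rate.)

Neither

DTI = 2,685/6,500 = 41.3%.
Reserves = 2,910/825 = 3.5 months.
Product A: score 651 < 680; DTI 41.3% ≤ 45%; reserves 3.5 ≥ 2 mo → does not qualify.
Product B: score 651 < 700; DTI 41.3% > 40%; reserves 3.5 < 9 mo → does not qualify.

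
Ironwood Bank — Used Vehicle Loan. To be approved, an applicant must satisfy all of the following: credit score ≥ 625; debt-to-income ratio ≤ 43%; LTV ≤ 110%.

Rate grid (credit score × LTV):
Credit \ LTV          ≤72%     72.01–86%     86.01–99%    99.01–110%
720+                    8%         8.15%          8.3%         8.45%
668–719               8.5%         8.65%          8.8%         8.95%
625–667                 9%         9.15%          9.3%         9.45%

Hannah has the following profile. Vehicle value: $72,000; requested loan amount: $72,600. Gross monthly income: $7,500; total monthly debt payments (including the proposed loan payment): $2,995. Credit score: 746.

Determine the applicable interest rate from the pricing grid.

Credit score 746 ≥ 625; Debt-to-income = 2,995/7,500 = 39.9% — meets 43% limit
LTV = 72,600/72,000 = 100.8% ≤ 110%
Credit 746 → row 720+; LTV 100.8% → column 99.01–110%. Grid cell → 8.45%.

8.45%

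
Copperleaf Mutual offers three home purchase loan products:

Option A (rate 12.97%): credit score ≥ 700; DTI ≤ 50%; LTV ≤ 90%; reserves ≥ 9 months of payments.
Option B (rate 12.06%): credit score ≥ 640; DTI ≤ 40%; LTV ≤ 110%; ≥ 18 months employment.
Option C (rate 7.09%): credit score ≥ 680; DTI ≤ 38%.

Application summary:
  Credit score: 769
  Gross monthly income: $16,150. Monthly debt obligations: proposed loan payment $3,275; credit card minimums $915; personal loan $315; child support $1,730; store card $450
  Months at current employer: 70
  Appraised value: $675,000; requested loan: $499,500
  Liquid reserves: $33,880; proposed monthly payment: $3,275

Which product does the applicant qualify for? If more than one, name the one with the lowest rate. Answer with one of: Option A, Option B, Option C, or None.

Total debts = (3,275 + 915 + 315 + 1,730 + 450) = 6,685; DTI = 6,685/16,150 = 41.4%.
LTV = 499,500/675,000 = 74%.
Reserves = 33,880/3,275 = 10.3 months.
Option A: score 769 ≥ 700; DTI 41.4% ≤ 50%; LTV 74% ≤ 90%; reserves 10.3 ≥ 9 mo → qualifies.
Option B: score 769 ≥ 640; DTI 41.4% > 40%; LTV 74% ≤ 110%; employment 70 ≥ 18 mo → does not qualify.
Option C: score 769 ≥ 680; DTI 41.4% > 38% → does not qualify.

Option A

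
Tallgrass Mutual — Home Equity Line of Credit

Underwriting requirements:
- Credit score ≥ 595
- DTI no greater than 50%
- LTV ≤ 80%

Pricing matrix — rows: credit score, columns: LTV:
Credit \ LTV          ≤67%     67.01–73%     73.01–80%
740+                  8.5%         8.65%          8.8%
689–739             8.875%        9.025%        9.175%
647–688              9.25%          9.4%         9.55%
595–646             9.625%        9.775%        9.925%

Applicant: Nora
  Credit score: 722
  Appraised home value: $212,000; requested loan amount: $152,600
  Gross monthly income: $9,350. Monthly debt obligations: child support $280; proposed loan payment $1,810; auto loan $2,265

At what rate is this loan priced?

Credit score 722 ≥ 595; Total monthly debts = (280 + 1,810 + 2,265) = 4,355. DTI: 4,355 ÷ 9,350 = 46.6%, within the 50% cap
LTV: 152,600 ÷ 212,000 = 72%, within 80% cap
Credit 722 → row 689–739; LTV 72% → column 67.01–73%. Grid cell → 9.025%.

9.025%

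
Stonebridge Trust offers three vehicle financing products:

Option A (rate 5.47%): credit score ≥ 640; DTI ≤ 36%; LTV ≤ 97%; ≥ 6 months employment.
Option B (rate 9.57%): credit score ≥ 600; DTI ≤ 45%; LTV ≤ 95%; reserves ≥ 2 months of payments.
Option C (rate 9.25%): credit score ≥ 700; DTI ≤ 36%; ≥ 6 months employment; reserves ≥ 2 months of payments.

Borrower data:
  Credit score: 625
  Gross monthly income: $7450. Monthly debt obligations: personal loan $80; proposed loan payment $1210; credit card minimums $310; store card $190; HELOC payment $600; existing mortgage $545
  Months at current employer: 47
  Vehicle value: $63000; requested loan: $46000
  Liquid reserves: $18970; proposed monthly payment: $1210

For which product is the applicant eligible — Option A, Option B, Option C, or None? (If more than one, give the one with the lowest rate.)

Option B

Total debts = (80 + 1,210 + 310 + 190 + 600 + 545) = 2,935; DTI = 2,935/7,450 = 39.4%.
LTV = 46,000/63,000 = 73%.
Reserves = 18,970/1,210 = 15.7 months.
Option A: score 625 < 640; DTI 39.4% > 36%; LTV 73% ≤ 97%; employment 47 ≥ 6 mo → does not qualify.
Option B: score 625 ≥ 600; DTI 39.4% ≤ 45%; LTV 73% ≤ 95%; reserves 15.7 ≥ 2 mo → qualifies.
Option C: score 625 < 700; DTI 39.4% > 36%; employment 47 ≥ 6 mo; reserves 15.7 ≥ 2 mo → does not qualify.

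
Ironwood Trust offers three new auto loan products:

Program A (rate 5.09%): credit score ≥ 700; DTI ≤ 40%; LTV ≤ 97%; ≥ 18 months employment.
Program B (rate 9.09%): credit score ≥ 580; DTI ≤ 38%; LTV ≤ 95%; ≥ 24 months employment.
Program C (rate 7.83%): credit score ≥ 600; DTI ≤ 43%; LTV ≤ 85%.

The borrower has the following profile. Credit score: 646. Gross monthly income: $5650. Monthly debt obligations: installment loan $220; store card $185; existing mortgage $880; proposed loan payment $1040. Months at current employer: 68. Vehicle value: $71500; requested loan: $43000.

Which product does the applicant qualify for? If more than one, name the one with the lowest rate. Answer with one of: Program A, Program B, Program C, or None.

Total debts = (220 + 185 + 880 + 1,040) = 2,325; DTI = 2,325/5,650 = 41.2%.
LTV = 43,000/71,500 = 60.1%.
Program A: score 646 < 700; DTI 41.2% > 40%; LTV 60.1% ≤ 97%; employment 68 ≥ 18 mo → does not qualify.
Program B: score 646 ≥ 580; DTI 41.2% > 38%; LTV 60.1% ≤ 95%; employment 68 ≥ 24 mo → does not qualify.
Program C: score 646 ≥ 600; DTI 41.2% ≤ 43%; LTV 60.1% ≤ 85% → qualifies.

Program C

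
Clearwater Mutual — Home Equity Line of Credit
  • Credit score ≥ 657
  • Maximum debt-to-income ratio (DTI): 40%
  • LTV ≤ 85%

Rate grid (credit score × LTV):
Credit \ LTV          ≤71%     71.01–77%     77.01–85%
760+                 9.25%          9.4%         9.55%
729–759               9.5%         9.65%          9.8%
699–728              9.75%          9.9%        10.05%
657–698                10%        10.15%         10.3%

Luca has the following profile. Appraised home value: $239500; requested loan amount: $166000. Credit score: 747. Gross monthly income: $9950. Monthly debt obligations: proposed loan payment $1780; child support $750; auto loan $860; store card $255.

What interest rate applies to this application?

Credit score 747 ≥ 657; Total monthly debts = (1,780 + 750 + 860 + 255) = 3,645. DTI = 3,645/9,950 = 36.6% ≤ 40%
LTV = 166,000/239,500 = 69.3% ≤ 85%
Score 747 is in the 729–759 band; LTV 69.3% is in the ≤71% band → 9.5%.

9.5%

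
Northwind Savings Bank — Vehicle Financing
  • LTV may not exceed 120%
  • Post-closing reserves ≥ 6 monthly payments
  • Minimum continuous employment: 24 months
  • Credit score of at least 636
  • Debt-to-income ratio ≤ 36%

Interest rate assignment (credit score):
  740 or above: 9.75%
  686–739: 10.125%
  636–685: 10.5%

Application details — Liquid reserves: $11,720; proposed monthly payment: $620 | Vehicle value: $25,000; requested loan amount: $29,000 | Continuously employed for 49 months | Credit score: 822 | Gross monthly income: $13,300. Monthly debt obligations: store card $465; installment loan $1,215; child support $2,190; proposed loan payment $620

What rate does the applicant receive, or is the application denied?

Credit score 822 ≥ 636 (meets minimum)
Employment 49 ≥ 24 months
Reserves: 11,720 ÷ 620 = 18.9 months (meets 6-month minimum)
Total monthly debts = (465 + 1,215 + 2,190 + 620) = 4,490. Debt-to-income = 4,490/13,300 = 33.8% — meets 36% limit
Loan-to-value = 29,000/25,000 = 116% — pass (120% max)
All requirements met. Score 822 falls in the 740 or above tier → 9.75%.

Approved at 9.75%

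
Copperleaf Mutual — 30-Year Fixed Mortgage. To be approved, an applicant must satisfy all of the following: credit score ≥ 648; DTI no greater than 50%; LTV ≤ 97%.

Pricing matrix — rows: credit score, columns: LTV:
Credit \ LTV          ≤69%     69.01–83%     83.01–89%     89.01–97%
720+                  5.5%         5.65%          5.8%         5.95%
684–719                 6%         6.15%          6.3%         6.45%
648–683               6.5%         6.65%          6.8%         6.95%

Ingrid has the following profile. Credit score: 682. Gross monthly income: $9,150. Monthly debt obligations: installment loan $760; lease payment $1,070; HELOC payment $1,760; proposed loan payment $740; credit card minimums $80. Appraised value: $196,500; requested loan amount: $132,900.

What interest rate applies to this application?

6.5%

Credit score 682 ≥ 648; Total monthly debts = (760 + 1,070 + 1,760 + 740 + 80) = 4,410. DTI = 4,410/9,150 = 48.2% ≤ 50%
LTV: 132,900 ÷ 196,500 = 67.6%, within 97% cap
Score 682 is in the 648–683 band; LTV 67.6% is in the ≤69% band → 6.5%.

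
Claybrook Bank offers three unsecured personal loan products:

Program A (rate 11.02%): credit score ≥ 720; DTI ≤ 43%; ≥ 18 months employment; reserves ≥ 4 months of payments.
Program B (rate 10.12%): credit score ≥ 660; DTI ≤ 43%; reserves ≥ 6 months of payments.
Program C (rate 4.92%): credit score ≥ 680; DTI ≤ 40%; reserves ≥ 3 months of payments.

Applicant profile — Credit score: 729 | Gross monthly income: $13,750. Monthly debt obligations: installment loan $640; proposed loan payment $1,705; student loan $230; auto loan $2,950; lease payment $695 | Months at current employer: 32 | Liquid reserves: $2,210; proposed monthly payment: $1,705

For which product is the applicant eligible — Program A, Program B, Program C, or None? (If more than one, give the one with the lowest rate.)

None

Total debts = (640 + 1,705 + 230 + 2,950 + 695) = 6,220; DTI = 6,220/13,750 = 45.2%.
Reserves = 2,210/1,705 = 1.3 months.
Program A: score 729 ≥ 720; DTI 45.2% > 43%; employment 32 ≥ 18 mo; reserves 1.3 < 4 mo → does not qualify.
Program B: score 729 ≥ 660; DTI 45.2% > 43%; reserves 1.3 < 6 mo → does not qualify.
Program C: score 729 ≥ 680; DTI 45.2% > 40%; reserves 1.3 < 3 mo → does not qualify.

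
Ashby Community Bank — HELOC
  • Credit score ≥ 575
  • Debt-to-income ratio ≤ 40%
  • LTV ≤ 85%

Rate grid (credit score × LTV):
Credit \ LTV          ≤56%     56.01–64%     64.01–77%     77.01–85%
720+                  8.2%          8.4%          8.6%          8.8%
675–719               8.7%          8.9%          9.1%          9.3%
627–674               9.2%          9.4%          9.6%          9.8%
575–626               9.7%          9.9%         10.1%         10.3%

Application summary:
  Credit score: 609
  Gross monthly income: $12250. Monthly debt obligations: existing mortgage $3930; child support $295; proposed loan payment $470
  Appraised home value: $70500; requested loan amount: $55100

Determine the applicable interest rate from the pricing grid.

Credit score 609 ≥ 575; Total monthly debts = (3,930 + 295 + 470) = 4,695. Debt-to-income = 4,695/12,250 = 38.3% — meets 40% limit
LTV: 55,100 ÷ 70,500 = 78.2%, within 85% cap
Row: 609 falls in 575–626. Column: 78.2% falls in 77.01–85%. Rate = 10.3%.

10.3%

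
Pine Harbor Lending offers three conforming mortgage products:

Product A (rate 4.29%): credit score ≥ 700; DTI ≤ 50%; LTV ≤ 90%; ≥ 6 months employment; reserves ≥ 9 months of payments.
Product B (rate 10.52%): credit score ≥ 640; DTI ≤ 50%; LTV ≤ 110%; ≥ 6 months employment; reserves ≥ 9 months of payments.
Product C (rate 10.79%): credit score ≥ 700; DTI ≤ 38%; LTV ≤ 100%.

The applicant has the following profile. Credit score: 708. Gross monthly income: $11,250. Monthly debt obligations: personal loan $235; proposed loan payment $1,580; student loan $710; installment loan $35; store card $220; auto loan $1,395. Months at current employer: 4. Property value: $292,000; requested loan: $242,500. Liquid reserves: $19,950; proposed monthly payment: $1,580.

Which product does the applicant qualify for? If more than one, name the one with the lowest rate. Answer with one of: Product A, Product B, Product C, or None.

Product C

Total debts = (235 + 1,580 + 710 + 35 + 220 + 1,395) = 4,175; DTI = 4,175/11,250 = 37.1%.
LTV = 242,500/292,000 = 83%.
Reserves = 19,950/1,580 = 12.6 months.
Product A: score 708 ≥ 700; DTI 37.1% ≤ 50%; LTV 83% ≤ 90%; employment 4 < 6 mo; reserves 12.6 ≥ 9 mo → does not qualify.
Product B: score 708 ≥ 640; DTI 37.1% ≤ 50%; LTV 83% ≤ 110%; employment 4 < 6 mo; reserves 12.6 ≥ 9 mo → does not qualify.
Product C: score 708 ≥ 700; DTI 37.1% ≤ 38%; LTV 83% ≤ 100% → qualifies.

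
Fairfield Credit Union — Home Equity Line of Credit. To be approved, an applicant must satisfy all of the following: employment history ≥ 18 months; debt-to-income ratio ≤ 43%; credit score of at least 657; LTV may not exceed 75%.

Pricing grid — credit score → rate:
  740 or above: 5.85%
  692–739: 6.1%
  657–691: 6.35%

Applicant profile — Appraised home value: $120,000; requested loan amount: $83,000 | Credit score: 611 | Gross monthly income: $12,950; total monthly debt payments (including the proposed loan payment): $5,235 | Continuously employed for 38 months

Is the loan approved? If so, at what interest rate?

Credit score 611 < 657 (below minimum)
DTI: 5,235 ÷ 12,950 = 40.4%, within the 43% cap
LTV = 83,000/120,000 = 69.2% ≤ 75%
Employment 38 ≥ 18 months
Not all requirements met → denied.

Denied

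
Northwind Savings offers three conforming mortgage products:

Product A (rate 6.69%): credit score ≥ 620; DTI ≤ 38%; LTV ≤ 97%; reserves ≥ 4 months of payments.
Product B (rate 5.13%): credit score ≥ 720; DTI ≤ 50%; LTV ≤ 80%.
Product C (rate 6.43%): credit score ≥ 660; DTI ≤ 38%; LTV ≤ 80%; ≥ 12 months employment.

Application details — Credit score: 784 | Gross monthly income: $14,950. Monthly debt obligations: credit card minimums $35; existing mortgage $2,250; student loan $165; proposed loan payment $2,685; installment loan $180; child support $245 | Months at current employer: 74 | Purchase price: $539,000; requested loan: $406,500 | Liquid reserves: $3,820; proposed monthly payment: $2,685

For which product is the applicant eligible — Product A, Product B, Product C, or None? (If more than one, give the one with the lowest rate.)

Total debts = (35 + 2,250 + 165 + 2,685 + 180 + 245) = 5,560; DTI = 5,560/14,950 = 37.2%.
LTV = 406,500/539,000 = 75.4%.
Reserves = 3,820/2,685 = 1.4 months.
Product A: score 784 ≥ 620; DTI 37.2% ≤ 38%; LTV 75.4% ≤ 97%; reserves 1.4 < 4 mo → does not qualify.
Product B: score 784 ≥ 720; DTI 37.2% ≤ 50%; LTV 75.4% ≤ 80% → qualifies.
Product C: score 784 ≥ 660; DTI 37.2% ≤ 38%; LTV 75.4% ≤ 80%; employment 74 ≥ 12 mo → qualifies.
Qualifying: Product B, Product C. Lowest rate is 5.13% → Product B.

Product B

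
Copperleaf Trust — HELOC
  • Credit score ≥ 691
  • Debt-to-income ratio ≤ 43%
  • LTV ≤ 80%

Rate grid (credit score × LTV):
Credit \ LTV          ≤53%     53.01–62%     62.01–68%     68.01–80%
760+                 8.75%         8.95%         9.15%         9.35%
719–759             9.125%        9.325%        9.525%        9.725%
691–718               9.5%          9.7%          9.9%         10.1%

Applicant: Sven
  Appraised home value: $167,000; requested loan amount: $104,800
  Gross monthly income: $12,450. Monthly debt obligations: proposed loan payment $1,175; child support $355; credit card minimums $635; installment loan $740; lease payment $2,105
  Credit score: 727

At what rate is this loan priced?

Credit score 727 ≥ 691; Total monthly debts = (1,175 + 355 + 635 + 740 + 2,105) = 5,010. DTI = 5,010/12,450 = 40.2% ≤ 43%
Loan-to-value = 104,800/167,000 = 62.8% — pass (80% max)
Score 727 is in the 719–759 band; LTV 62.8% is in the 62.01–68% band → 9.525%.

9.525%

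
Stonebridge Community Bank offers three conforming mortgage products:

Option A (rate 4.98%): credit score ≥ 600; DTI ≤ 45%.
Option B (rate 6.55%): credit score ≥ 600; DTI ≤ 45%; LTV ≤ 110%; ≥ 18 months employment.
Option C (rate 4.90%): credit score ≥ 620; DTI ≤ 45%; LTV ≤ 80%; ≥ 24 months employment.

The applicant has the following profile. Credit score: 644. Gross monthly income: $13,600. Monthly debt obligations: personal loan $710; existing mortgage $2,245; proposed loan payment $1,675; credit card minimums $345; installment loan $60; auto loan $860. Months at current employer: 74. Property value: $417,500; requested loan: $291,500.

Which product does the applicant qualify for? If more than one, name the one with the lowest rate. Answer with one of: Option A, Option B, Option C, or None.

Total debts = (710 + 2,245 + 1,675 + 345 + 60 + 860) = 5,895; DTI = 5,895/13,600 = 43.3%.
LTV = 291,500/417,500 = 69.8%.
Option A: score 644 ≥ 600; DTI 43.3% ≤ 45% → qualifies.
Option B: score 644 ≥ 600; DTI 43.3% ≤ 45%; LTV 69.8% ≤ 110%; employment 74 ≥ 18 mo → qualifies.
Option C: score 644 ≥ 620; DTI 43.3% ≤ 45%; LTV 69.8% ≤ 80%; employment 74 ≥ 24 mo → qualifies.
Qualifying: Option A, Option B, Option C. Lowest rate is 4.90% → Option C.

Option C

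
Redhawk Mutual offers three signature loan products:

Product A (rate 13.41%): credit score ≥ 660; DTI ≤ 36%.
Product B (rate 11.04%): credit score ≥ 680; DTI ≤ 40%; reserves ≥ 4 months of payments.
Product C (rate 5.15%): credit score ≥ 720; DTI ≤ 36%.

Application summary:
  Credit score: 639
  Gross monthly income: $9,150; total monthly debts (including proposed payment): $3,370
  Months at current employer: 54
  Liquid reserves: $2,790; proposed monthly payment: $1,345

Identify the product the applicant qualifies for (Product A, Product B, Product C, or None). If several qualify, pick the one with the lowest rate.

DTI = 3,370/9,150 = 36.8%.
Reserves = 2,790/1,345 = 2.1 months.
Product A: score 639 < 660; DTI 36.8% > 36% → does not qualify.
Product B: score 639 < 680; DTI 36.8% ≤ 40%; reserves 2.1 < 4 mo → does not qualify.
Product C: score 639 < 720; DTI 36.8% > 36% → does not qualify.

None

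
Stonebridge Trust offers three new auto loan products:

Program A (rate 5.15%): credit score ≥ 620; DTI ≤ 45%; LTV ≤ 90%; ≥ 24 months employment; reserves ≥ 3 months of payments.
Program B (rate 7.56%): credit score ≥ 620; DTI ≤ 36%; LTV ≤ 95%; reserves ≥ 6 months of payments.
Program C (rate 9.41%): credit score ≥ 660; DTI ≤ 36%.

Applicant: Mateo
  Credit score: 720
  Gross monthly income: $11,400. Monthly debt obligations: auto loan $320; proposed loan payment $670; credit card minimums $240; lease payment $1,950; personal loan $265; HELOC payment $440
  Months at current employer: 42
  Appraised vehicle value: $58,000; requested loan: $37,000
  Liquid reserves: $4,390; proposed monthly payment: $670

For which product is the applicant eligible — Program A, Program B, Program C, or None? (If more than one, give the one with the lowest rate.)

Program A

Total debts = (320 + 670 + 240 + 1,950 + 265 + 440) = 3,885; DTI = 3,885/11,400 = 34.1%.
LTV = 37,000/58,000 = 63.8%.
Reserves = 4,390/670 = 6.6 months.
Program A: score 720 ≥ 620; DTI 34.1% ≤ 45%; LTV 63.8% ≤ 90%; employment 42 ≥ 24 mo; reserves 6.6 ≥ 3 mo → qualifies.
Program B: score 720 ≥ 620; DTI 34.1% ≤ 36%; LTV 63.8% ≤ 95%; reserves 6.6 ≥ 6 mo → qualifies.
Program C: score 720 ≥ 660; DTI 34.1% ≤ 36% → qualifies.
Qualifying: Program A, Program B, Program C. Lowest rate is 5.15% → Program A.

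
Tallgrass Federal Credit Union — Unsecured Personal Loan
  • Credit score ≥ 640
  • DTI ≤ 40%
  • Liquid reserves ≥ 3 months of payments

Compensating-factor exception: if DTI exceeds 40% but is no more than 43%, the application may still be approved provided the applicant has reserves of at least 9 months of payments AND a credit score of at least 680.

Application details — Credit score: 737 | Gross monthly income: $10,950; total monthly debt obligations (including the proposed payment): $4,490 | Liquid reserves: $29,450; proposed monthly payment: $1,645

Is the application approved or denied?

Credit score 737 ≥ 640 (meets base)
DTI: 4,490 ÷ 10,950 = 41%, over the 40% base limit.
Liquid reserves cover 29,450/1,645 = 17.9 months — ≥ 3 required
DTI 41% is within the 40%–43% exception band; checking compensating factors.
Override check — reserves: 17.9 mo (ok); score: 737 (ok).
Both override conditions satisfied; DTI exception granted.

Approved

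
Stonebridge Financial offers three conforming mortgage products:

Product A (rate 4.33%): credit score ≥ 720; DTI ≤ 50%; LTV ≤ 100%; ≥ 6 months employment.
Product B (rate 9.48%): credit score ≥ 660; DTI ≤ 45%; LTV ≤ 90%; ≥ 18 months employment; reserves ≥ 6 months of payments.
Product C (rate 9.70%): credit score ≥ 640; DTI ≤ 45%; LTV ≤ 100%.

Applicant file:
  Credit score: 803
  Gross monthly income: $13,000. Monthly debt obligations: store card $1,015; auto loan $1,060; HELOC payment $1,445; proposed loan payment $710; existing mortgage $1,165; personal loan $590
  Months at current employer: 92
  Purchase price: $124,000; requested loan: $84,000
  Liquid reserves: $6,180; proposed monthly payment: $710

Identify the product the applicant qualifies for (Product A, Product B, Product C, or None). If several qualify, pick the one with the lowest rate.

Product A

Total debts = (1,015 + 1,060 + 1,445 + 710 + 1,165 + 590) = 5,985; DTI = 5,985/13,000 = 46%.
LTV = 84,000/124,000 = 67.7%.
Reserves = 6,180/710 = 8.7 months.
Product A: score 803 ≥ 720; DTI 46% ≤ 50%; LTV 67.7% ≤ 100%; employment 92 ≥ 6 mo → qualifies.
Product B: score 803 ≥ 660; DTI 46% > 45%; LTV 67.7% ≤ 90%; employment 92 ≥ 18 mo; reserves 8.7 ≥ 6 mo → does not qualify.
Product C: score 803 ≥ 640; DTI 46% > 45%; LTV 67.7% ≤ 100% → does not qualify.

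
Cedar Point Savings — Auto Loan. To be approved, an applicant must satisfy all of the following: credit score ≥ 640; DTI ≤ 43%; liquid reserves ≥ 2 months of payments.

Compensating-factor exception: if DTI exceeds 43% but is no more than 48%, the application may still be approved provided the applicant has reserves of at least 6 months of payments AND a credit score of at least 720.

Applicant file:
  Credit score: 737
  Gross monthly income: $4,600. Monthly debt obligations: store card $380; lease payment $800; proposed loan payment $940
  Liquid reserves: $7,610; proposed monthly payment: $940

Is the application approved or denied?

Credit score 737 ≥ 640 (meets base)
Total debts = (380 + 800 + 940) = 2,120. DTI = 2,120/4,600 = 46.1% > 43% — standard DTI limit exceeded.
Liquid reserves cover 7,610/940 = 8.1 months — ≥ 2 required
46.1% falls in the override range (43%–48%), so the compensating-factor test applies.
Reserves 8.1 ≥ 6 months; credit score 737 ≥ 720.
Both compensating conditions met → exception applies.

Approved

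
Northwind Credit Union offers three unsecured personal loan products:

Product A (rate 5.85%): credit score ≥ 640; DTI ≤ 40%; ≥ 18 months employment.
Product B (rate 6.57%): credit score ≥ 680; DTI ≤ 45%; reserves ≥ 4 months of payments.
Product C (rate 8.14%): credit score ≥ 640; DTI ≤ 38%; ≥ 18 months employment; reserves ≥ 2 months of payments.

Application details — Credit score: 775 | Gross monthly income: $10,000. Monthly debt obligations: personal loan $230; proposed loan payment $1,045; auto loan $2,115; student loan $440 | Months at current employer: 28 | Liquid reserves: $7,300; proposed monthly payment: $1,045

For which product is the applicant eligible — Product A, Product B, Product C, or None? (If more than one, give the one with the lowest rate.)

Total debts = (230 + 1,045 + 2,115 + 440) = 3,830; DTI = 3,830/10,000 = 38.3%.
Reserves = 7,300/1,045 = 7.0 months.
Product A: score 775 ≥ 640; DTI 38.3% ≤ 40%; employment 28 ≥ 18 mo → qualifies.
Product B: score 775 ≥ 680; DTI 38.3% ≤ 45%; reserves 7.0 ≥ 4 mo → qualifies.
Product C: score 775 ≥ 640; DTI 38.3% > 38%; employment 28 ≥ 18 mo; reserves 7.0 ≥ 2 mo → does not qualify.
Qualifying: Product A, Product B. Lowest rate is 5.85% → Product A.

Product A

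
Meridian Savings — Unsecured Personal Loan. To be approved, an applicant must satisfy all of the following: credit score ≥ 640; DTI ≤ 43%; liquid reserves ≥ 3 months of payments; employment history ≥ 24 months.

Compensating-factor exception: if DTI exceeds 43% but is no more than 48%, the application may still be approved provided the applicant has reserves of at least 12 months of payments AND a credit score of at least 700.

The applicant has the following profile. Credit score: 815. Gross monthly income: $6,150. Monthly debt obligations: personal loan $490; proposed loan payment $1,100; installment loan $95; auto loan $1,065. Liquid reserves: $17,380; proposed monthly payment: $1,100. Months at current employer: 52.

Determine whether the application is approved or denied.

Approved

Credit score 815 ≥ 640 (meets base)
Total debts = (490 + 1,100 + 95 + 1,065) = 2,750. DTI: 2,750 ÷ 6,150 = 44.7%, over the 43% base limit.
Reserves = 17,380/1,100 = 15.8 months ≥ 3
Employment 52 ≥ 24 months
DTI 44.7% is within the 43%–48% exception band; checking compensating factors.
Reserves 15.8 ≥ 12 months; credit score 815 ≥ 700.
Both override conditions satisfied; DTI exception granted.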